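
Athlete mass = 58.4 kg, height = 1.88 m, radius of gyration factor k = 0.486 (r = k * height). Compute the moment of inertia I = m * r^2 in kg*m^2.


r = k * height = 0.486 * 1.88 = 0.91368 m
r^2 = 0.91368^2 = 0.834811
I = 58.4 * 0.834811 = 48.753 kg*m^2

48.753 kg*m^2


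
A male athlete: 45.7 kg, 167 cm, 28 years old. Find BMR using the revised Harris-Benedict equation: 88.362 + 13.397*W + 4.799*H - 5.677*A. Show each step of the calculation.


Intercept = 88.362
Weight contribution = 13.397 * 45.7 = 612.2429
Height contribution = 4.799 * 167 = 801.433
Age contribution = 5.677 * 28 = 158.956
BMR = 88.362 + 612.2429 + 801.433 - 158.956
= 1343.08 kcal/day

1343.08 kcal/day


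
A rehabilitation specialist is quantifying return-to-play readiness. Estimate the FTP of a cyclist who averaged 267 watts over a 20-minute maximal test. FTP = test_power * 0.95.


FTP = 267 * 0.95 = 253.65 W

253.65 W


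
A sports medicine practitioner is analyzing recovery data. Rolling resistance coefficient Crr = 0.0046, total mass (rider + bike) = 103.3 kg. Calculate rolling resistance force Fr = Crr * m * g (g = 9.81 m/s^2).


Fr = Crr * m * g
= 0.0046 * 103.3 * 9.81
= 4.662 N

4.662 N


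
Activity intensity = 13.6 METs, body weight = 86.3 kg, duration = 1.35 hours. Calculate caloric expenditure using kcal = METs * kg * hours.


kcal = 13.6 * 86.3 * 1.35
= 1173.68 * 1.35
= 1584.47 kcal

1584.47 kcal


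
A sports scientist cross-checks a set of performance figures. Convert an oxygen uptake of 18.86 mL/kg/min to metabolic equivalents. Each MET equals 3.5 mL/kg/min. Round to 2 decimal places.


One MET = 3.5 mL/kg/min
Number of METs = 18.86 / 3.5
= 5.39 METs

5.39 METs


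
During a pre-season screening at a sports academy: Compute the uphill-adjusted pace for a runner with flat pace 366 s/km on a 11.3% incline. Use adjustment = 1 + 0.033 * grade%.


Adjustment factor = 1 + 0.033 * 11.3 = 1.3729
Grade-adjusted pace = 366 * 1.3729 = 502.48 s/km

502.48 s/km


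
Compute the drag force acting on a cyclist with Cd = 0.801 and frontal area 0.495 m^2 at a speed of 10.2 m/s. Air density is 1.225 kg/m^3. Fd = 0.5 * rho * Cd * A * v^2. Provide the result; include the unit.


Step 1: v^2 = 104.04
Step 2: Fd = 0.5 * 1.225 * 0.801 * 0.495 * 104.04
= 25.266 N

25.266 N


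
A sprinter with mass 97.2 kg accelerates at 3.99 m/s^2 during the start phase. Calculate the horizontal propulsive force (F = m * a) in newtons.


F = m * a
= 97.2 * 3.99
= 387.83 N

387.83 N


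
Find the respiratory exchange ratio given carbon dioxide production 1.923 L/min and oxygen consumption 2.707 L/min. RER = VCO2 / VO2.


VCO2 = 1.923 L/min
VO2 = 2.707 L/min
RER = 1.923 / 2.707 = 0.7104

0.7104


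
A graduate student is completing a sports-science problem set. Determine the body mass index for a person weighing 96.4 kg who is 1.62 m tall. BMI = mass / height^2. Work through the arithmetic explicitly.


BMI = mass / height^2
= 96.4 / 1.62^2
= 96.4 / 2.6244
= 36.73 kg/m^2

36.73 kg/m^2


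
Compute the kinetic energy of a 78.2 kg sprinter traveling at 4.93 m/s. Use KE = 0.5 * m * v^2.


Velocity squared = 24.3049
KE = 0.5 * 78.2 * 24.3049 = 950.32 J

950.32 J


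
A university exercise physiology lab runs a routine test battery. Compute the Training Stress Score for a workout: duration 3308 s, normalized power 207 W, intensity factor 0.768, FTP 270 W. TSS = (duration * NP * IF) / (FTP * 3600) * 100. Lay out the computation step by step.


Product = 3308 * 207 * 0.768 = 525892.608
Base = 270 * 3600 = 972000
TSS = 525892.608 / 972000 * 100 = 54.1

54.1 TSS


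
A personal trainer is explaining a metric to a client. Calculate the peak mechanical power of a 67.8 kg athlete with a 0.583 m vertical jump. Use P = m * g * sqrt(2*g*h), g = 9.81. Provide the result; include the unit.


First, sqrt(2gh) = sqrt(2 * 9.81 * 0.583)
= sqrt(11.43846) = 3.382079 m/s
Power = 67.8 * 9.81 * 3.382079 = 2249.48 W

2249.48 W


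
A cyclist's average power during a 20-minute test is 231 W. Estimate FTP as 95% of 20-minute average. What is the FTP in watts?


FTP = 20-min power * 0.95
= 231 * 0.95
= 219.45 W

219.45 W


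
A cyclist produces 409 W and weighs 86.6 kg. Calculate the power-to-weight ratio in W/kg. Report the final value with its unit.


P/W = power / mass
= 409 / 86.6
= 4.723 W/kg

4.723 W/kg


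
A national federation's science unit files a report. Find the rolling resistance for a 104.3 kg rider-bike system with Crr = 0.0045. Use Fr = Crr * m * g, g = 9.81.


m * g = 104.3 * 9.81 = 1023.183 N
Fr = 0.0045 * 1023.183 = 4.604 N

4.604 N


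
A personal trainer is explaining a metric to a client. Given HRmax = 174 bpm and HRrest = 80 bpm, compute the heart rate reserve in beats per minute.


Heart rate reserve = maximum HR minus resting HR
HRR = 174 - 80 = 94 bpm

94 bpm


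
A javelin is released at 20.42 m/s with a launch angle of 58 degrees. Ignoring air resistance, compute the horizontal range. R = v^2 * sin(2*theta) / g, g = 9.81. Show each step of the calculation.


Launch speed squared = 416.9764
sin(2 * 58 deg) = 0.898794
Range = 416.9764 * 0.898794 / 9.81
= 38.203 m

38.203 m


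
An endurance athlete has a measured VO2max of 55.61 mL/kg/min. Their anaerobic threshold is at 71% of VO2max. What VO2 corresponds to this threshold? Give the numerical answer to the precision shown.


Anaerobic threshold VO2 = VO2max * 71%
= 55.61 * 0.71
= 39.48 mL/kg/min

39.48 mL/kg/min


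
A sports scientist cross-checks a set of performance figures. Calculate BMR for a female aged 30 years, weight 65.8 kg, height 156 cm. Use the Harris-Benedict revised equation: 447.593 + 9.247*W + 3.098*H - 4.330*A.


Substituting values:
W term = 9.247 * 65.8 = 608.4526
H term = 3.098 * 156 = 483.288
A term = 4.330 * 30 = 129.9
BMR = 1409.43 kcal/day

1409.43 kcal/day


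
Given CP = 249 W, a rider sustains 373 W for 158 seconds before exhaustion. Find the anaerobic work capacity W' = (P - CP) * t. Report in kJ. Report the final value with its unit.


Excess power = 373 - 249 = 124 W
Work above CP = 124 * 158 = 19592 J
W' = 19.592 kJ

19.592 kJ


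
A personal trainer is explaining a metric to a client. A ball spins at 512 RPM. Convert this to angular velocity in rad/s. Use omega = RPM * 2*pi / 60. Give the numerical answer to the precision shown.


omega = 512 * 2 * pi / 60
= 512 * 6.28318531 / 60
= 3216.991 / 60
= 53.617 rad/s

53.617 rad/s


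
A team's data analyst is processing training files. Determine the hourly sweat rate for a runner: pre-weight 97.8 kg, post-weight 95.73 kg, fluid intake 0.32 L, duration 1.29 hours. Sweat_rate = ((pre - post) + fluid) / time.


Mass lost = 97.8 - 95.73 = 2.07 kg
Add fluid consumed: 2.07 + 0.32 = 2.39 L total sweat
Sweat rate = 2.39 / 1.29 = 1.853 L/h

1.853 L/h


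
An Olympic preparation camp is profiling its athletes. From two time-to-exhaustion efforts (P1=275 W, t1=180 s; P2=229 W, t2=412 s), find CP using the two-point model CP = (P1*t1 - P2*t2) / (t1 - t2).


Work in trial 1 = 49500 J
Work in trial 2 = 94348 J
Delta work = -44848 J
Delta time = -232 s
CP = -44848 / -232 = 193.31 W

193.31 W


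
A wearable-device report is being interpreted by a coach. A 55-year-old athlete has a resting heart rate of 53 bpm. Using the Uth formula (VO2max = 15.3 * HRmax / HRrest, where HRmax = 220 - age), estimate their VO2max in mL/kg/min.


HRmax = 220 - 55 = 165 bpm
Ratio = HRmax / HRrest = 165 / 53 = 3.1132
VO2max = 15.3 * 3.1132 = 47.63 mL/kg/min

47.63 mL/kg/min


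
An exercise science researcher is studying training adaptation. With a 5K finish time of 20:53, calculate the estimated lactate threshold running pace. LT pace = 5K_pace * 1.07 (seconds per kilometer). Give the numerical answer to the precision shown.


Race duration = 1253 s for 5 km
Average pace = 1253 / 5 = 250.6 s/km
LT pace = 250.6 * 1.07
= 268.14 s/km

268.14 s/km


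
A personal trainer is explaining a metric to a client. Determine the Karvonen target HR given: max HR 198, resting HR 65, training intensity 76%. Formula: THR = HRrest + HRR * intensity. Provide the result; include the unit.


HRR = HRmax - HRrest = 198 - 65 = 133
THR = 65 + 133 * 0.76
= 166.08 bpm

166.08 bpm


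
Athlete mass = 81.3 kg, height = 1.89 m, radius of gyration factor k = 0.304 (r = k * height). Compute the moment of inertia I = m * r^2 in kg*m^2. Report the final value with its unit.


r = k * height = 0.304 * 1.89 = 0.57456 m
r^2 = 0.57456^2 = 0.330119
I = 81.3 * 0.330119 = 26.839 kg*m^2

26.839 kg*m^2


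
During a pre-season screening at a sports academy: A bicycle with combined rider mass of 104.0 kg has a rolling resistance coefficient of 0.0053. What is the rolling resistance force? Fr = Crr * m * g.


Fr = 0.0053 * 104.0 * 9.81
= 0.5512 * 9.81
= 5.407 N

5.407 N


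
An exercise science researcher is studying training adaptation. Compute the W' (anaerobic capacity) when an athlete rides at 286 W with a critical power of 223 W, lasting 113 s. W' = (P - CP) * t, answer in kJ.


Above-CP power = 63 W
Duration = 113 s
W' = 63 * 113 = 7119 J
Convert: 7119 / 1000 = 7.119 kJ

7.119 kJ


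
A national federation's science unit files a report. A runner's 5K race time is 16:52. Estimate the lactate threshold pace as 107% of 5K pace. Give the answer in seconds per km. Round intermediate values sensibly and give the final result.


Total race time = 16*60 + 52 = 1012 seconds
5K pace = 1012 / 5 = 202.4 sec/km
LT pace = 202.4 * 1.07 = 216.57 sec/km

216.57 s/km


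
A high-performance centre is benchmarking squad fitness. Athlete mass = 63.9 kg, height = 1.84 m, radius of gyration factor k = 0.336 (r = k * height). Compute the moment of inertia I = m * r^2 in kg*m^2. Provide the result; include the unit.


r = k * height = 0.336 * 1.84 = 0.61824 m
r^2 = 0.61824^2 = 0.382221
I = 63.9 * 0.382221 = 24.424 kg*m^2

24.424 kg*m^2


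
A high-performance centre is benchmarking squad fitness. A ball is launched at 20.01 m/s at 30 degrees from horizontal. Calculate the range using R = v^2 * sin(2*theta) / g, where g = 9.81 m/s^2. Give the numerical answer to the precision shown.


sin(2 * 30) = sin(60) = 0.866025
v^2 = 20.01^2 = 400.4001
R = 400.4001 * 0.866025 / 9.81
= 35.347 m

35.347 m


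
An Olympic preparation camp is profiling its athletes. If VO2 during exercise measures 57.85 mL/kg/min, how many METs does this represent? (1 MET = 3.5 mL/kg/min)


METs = VO2 / 3.5 = 57.85 / 3.5 = 16.53

16.53 METs


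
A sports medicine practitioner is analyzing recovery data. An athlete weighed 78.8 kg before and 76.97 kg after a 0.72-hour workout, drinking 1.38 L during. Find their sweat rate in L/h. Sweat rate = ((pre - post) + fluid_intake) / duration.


Body mass change = 1.83 kg
Total sweat loss = 1.83 + 1.38 = 3.21 L
Rate = 3.21 / 0.72 = 4.458 L/h

4.458 L/h


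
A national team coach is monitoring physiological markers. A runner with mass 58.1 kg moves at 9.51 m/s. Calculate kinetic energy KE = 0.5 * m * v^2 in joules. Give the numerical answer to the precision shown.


v^2 = 9.51^2 = 90.4401
KE = 0.5 * 58.1 * 90.4401
= 2627.28 J

2627.28 J


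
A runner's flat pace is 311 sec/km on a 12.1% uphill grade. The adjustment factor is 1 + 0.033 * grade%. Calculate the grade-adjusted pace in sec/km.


Factor = 1 + 0.033 * 12.1 = 1.3993
Adjusted pace = 311 * 1.3993
= 435.18 sec/km

435.18 s/km


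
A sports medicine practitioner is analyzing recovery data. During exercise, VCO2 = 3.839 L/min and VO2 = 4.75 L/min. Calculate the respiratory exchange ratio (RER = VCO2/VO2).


RER = VCO2 / VO2
= 3.839 / 4.75
= 0.8082

0.8082


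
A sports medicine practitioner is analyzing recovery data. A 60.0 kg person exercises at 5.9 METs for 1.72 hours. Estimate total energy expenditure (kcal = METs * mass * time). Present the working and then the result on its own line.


Energy = METs * mass(kg) * time(h)
= 5.9 * 60.0 * 1.72
= 608.88 kcal

608.88 kcal


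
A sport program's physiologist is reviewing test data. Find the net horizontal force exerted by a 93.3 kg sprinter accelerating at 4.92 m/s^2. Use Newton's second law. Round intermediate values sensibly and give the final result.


Newton's second law: F = m * a
F = 93.3 * 4.92 = 459.04 N

459.04 N


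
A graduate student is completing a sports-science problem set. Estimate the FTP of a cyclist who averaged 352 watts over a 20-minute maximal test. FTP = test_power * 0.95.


FTP = 352 * 0.95 = 334.4 W

334.4 W


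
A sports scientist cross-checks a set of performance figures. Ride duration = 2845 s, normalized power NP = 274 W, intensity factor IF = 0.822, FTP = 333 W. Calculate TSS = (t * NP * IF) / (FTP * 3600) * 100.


Numerator = 2845 * 274 * 0.822 = 640773.66
Denominator = 333 * 3600 = 1198800
TSS = 640773.66 / 1198800 * 100
= 53.45

53.45 TSS


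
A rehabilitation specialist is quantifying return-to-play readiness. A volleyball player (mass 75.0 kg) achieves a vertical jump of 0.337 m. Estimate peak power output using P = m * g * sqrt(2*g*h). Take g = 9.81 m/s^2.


2 * g * h = 2 * 9.81 * 0.337 = 6.61194
sqrt(6.61194) = 2.571369 m/s
P = 75.0 * 9.81 * 2.571369 = 1891.88 W

1891.88 W


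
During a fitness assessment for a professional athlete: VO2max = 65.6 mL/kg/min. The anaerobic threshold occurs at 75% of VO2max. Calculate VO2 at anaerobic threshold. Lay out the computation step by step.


AT fraction = 75 / 100 = 0.75
AT VO2 = 65.6 * 0.75
= 49.2 mL/kg/min

49.2 mL/kg/min


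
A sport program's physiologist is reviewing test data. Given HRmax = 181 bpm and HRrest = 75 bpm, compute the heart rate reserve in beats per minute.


Heart rate reserve = maximum HR minus resting HR
HRR = 181 - 75 = 106 bpm

106 bpm


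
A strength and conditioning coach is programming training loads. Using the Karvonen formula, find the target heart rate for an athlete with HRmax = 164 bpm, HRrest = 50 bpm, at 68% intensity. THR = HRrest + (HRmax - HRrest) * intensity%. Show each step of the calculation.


HRR = 164 - 50 = 114
THR = 50 + 114 * 0.68
= 50 + 77.52
= 127.52 bpm

127.52 bpm


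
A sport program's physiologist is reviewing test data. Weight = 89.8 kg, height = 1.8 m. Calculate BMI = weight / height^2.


height^2 = 1.8^2 = 3.24
BMI = 89.8 / 3.24 = 27.72 kg/m^2

27.72 kg/m^2


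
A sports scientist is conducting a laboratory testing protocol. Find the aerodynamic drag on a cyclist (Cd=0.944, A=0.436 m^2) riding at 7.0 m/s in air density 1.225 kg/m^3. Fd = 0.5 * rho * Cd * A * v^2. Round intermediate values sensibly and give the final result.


Fd = 0.5 * 1.225 * 0.944 * 0.436 * 7.0^2
= 0.5 * 1.225 * 0.944 * 0.436 * 49.0
= 12.353 N

12.353 N


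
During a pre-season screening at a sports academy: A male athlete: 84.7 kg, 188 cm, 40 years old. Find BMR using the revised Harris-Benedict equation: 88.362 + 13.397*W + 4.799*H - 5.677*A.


Intercept = 88.362
Weight contribution = 13.397 * 84.7 = 1134.7259
Height contribution = 4.799 * 188 = 902.212
Age contribution = 5.677 * 40 = 227.08
BMR = 88.362 + 1134.7259 + 902.212 - 227.08
= 1898.22 kcal/day

1898.22 kcal/day


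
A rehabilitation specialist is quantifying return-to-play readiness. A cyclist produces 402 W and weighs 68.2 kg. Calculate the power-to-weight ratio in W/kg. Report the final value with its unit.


P/W = power / mass
= 402 / 68.2
= 5.894 W/kg

5.894 W/kg


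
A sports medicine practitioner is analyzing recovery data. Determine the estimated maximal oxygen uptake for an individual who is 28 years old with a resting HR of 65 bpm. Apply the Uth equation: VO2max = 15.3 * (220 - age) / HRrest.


HRmax = 220 - 28 = 192
VO2max = 15.3 * (192 / 65)
= 15.3 * 2.9538
= 45.19 mL/kg/min

45.19 mL/kg/min


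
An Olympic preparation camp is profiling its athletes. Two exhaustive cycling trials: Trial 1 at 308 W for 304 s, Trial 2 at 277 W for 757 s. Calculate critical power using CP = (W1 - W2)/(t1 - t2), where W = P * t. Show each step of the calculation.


W1 = 308 * 304 = 93632 J
W2 = 277 * 757 = 209689 J
CP = (93632 - 209689) / (304 - 757)
= -116057 / -453
= 256.2 W

256.2 W


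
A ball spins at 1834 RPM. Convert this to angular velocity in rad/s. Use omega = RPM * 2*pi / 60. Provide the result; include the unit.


omega = 1834 * 2 * pi / 60
= 1834 * 6.28318531 / 60
= 11523.362 / 60
= 192.056 rad/s

192.056 rad/s


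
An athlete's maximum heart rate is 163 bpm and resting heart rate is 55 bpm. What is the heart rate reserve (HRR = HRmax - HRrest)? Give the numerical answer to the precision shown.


HRR = HRmax - HRrest
= 163 - 55
= 108 bpm

108 bpm


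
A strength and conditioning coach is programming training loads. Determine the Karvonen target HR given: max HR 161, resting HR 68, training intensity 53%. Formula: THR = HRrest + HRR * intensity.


HRR = HRmax - HRrest = 161 - 68 = 93
THR = 68 + 93 * 0.53
= 117.29 bpm

117.29 bpm


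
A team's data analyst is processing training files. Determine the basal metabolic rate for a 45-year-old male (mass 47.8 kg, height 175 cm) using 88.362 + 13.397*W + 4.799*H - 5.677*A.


BMR = 88.362 + 13.397*47.8 + 4.799*175 - 5.677*45
= 1313.1 kcal/day

1313.1 kcal/day


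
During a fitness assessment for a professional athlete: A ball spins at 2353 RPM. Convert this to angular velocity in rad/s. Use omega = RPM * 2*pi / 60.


omega = 2353 * 2 * pi / 60
= 2353 * 6.28318531 / 60
= 14784.335 / 60
= 246.406 rad/s

246.406 rad/s


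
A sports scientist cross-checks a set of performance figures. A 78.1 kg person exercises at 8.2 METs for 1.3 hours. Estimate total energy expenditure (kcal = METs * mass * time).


Energy = METs * mass(kg) * time(h)
= 8.2 * 78.1 * 1.3
= 832.55 kcal

832.55 kcal


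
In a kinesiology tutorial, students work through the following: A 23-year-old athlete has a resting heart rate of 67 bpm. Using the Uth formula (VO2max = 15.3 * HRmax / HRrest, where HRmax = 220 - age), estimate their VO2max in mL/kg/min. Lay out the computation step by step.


HRmax = 220 - 23 = 197 bpm
Ratio = HRmax / HRrest = 197 / 67 = 2.9403
VO2max = 15.3 * 2.9403 = 44.99 mL/kg/min

44.99 mL/kg/min


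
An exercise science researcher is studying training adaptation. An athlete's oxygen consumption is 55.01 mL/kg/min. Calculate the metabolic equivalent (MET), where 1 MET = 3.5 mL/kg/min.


MET = VO2 / 3.5
= 55.01 / 3.5
= 15.72 METs

15.72 METs


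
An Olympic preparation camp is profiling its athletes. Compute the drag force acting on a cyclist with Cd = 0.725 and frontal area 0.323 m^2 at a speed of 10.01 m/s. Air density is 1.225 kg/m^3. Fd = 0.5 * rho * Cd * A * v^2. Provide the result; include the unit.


Step 1: v^2 = 100.2001
Step 2: Fd = 0.5 * 1.225 * 0.725 * 0.323 * 100.2001
= 14.372 N

14.372 N


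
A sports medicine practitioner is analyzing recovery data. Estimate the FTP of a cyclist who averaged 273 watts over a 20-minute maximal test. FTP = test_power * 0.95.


FTP = 273 * 0.95 = 259.35 W

259.35 W


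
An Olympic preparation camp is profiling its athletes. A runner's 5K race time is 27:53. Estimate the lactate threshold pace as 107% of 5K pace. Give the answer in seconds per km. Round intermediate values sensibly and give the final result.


Total race time = 27*60 + 53 = 1673 seconds
5K pace = 1673 / 5 = 334.6 sec/km
LT pace = 334.6 * 1.07 = 358.02 sec/km

358.02 s/km


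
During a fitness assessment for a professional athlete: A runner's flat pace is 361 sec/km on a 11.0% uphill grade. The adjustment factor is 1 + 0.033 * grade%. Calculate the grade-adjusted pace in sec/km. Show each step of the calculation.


Factor = 1 + 0.033 * 11.0 = 1.363
Adjusted pace = 361 * 1.363
= 492.04 sec/km

492.04 s/km


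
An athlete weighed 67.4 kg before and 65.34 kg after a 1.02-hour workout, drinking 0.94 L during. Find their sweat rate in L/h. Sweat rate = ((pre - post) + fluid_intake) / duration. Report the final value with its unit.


Body mass change = 2.06 kg
Total sweat loss = 2.06 + 0.94 = 3.0 L
Rate = 3.0 / 1.02 = 2.941 L/h

2.941 L/h


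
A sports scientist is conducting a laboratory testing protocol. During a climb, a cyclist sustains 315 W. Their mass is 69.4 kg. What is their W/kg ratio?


Power-to-weight = 315 W / 69.4 kg
= 4.539 W/kg

4.539 W/kg


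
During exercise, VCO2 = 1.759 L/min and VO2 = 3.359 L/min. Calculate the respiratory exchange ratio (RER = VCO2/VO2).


RER = VCO2 / VO2
= 1.759 / 3.359
= 0.5237

0.5237


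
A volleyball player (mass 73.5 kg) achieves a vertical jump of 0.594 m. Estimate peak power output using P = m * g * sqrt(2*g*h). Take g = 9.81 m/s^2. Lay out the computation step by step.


2 * g * h = 2 * 9.81 * 0.594 = 11.65428
sqrt(11.65428) = 3.413837 m/s
P = 73.5 * 9.81 * 3.413837 = 2461.5 W

2461.5 W


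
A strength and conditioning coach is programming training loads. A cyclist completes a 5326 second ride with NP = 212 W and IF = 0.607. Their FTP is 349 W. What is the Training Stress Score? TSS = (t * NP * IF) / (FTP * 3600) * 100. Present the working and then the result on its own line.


t * NP * IF = 5326 * 212 * 0.607 = 685370.984
FTP * 3600 = 1256400
TSS = (685370.984 / 1256400) * 100 = 54.55

54.55 TSS


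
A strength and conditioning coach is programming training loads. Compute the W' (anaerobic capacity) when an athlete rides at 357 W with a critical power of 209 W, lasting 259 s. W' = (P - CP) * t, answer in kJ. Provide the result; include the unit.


Above-CP power = 148 W
Duration = 259 s
W' = 148 * 259 = 38332 J
Convert: 38332 / 1000 = 38.332 kJ

38.332 kJ


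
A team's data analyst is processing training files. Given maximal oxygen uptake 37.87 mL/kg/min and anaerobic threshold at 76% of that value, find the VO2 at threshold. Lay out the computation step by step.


Percentage as decimal = 0.76
VO2 at AT = 37.87 * 0.76 = 28.78 mL/kg/min

28.78 mL/kg/min


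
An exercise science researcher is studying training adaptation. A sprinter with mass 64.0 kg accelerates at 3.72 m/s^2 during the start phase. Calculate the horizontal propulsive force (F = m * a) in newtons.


F = m * a
= 64.0 * 3.72
= 238.08 N

238.08 N


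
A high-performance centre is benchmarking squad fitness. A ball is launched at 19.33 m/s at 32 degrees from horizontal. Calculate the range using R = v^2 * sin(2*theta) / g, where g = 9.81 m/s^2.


sin(2 * 32) = sin(64) = 0.898794
v^2 = 19.33^2 = 373.6489
R = 373.6489 * 0.898794 / 9.81
= 34.234 m

34.234 m


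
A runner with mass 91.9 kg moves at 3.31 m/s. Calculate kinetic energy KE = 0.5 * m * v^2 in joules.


v^2 = 3.31^2 = 10.9561
KE = 0.5 * 91.9 * 10.9561
= 503.43 J

503.43 J


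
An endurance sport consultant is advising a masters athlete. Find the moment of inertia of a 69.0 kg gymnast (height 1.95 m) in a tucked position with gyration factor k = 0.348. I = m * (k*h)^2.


Radius of gyration = 0.348 * 1.95 = 0.6786 m
I = 69.0 * 0.6786^2
= 69.0 * 0.460498
= 31.774 kg*m^2

31.774 kg*m^2


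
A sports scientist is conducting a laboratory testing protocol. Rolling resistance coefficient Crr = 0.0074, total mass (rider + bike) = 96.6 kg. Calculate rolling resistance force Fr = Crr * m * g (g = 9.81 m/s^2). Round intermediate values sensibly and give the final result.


Fr = Crr * m * g
= 0.0074 * 96.6 * 9.81
= 7.013 N

7.013 N


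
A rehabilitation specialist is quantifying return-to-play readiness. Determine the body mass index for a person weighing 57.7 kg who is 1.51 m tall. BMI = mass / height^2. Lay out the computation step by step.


BMI = mass / height^2
= 57.7 / 1.51^2
= 57.7 / 2.2801
= 25.31 kg/m^2

25.31 kg/m^2


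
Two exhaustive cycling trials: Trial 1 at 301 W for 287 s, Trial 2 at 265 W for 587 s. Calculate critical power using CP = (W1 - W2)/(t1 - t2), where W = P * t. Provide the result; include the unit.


W1 = 301 * 287 = 86387 J
W2 = 265 * 587 = 155555 J
CP = (86387 - 155555) / (287 - 587)
= -69168 / -300
= 230.56 W

230.56 W


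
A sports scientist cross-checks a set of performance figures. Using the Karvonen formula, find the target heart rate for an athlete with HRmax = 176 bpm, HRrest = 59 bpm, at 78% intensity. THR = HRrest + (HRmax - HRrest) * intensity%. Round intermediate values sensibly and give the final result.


HRR = 176 - 59 = 117
THR = 59 + 117 * 0.78
= 59 + 91.26
= 150.26 bpm

150.26 bpm


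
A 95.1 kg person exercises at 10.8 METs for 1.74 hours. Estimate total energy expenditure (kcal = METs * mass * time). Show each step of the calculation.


Energy = METs * mass(kg) * time(h)
= 10.8 * 95.1 * 1.74
= 1787.12 kcal

1787.12 kcal


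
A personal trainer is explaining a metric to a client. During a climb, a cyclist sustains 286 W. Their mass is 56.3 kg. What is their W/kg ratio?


Power-to-weight = 286 W / 56.3 kg
= 5.08 W/kg

5.08 W/kg


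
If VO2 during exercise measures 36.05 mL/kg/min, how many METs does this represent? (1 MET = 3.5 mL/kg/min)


METs = VO2 / 3.5 = 36.05 / 3.5 = 10.3

10.3 METs


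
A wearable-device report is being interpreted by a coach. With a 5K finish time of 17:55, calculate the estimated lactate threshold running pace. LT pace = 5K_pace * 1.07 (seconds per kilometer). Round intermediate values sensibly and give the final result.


Race duration = 1075 s for 5 km
Average pace = 1075 / 5 = 215.0 s/km
LT pace = 215.0 * 1.07
= 230.05 s/km

230.05 s/km


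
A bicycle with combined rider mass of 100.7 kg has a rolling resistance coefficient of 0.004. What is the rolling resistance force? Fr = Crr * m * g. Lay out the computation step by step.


Fr = 0.004 * 100.7 * 9.81
= 0.4028 * 9.81
= 3.951 N

3.951 N


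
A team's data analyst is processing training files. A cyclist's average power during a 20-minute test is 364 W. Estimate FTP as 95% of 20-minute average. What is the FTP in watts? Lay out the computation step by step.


FTP = 20-min power * 0.95
= 364 * 0.95
= 345.8 W

345.8 W


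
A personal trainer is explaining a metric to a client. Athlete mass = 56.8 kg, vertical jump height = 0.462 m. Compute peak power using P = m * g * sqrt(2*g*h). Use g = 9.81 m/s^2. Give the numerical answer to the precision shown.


sqrt(2 * 9.81 * 0.462) = sqrt(9.06444) = 3.010721 m/s
P = 56.8 * 9.81 * 3.010721
= 1677.6 W

1677.6 W


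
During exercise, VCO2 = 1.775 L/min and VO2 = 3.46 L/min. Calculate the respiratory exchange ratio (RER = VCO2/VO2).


RER = VCO2 / VO2
= 1.775 / 3.46
= 0.513

0.513


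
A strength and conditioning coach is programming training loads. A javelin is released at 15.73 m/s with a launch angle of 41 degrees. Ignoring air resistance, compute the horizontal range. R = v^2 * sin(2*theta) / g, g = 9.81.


Launch speed squared = 247.4329
sin(2 * 41 deg) = 0.990268
Range = 247.4329 * 0.990268 / 9.81
= 24.977 m

24.977 m


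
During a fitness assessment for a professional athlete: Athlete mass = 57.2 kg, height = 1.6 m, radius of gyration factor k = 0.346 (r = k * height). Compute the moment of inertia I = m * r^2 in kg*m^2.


r = k * height = 0.346 * 1.6 = 0.5536 m
r^2 = 0.5536^2 = 0.306473
I = 57.2 * 0.306473 = 17.53 kg*m^2

17.53 kg*m^2


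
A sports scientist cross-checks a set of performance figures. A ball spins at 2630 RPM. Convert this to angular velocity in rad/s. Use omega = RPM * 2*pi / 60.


omega = 2630 * 2 * pi / 60
= 2630 * 6.28318531 / 60
= 16524.777 / 60
= 275.413 rad/s

275.413 rad/s


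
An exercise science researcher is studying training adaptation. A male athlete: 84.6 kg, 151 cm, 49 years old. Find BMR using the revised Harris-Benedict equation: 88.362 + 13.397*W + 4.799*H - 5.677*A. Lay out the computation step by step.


Intercept = 88.362
Weight contribution = 13.397 * 84.6 = 1133.3862
Height contribution = 4.799 * 151 = 724.649
Age contribution = 5.677 * 49 = 278.173
BMR = 88.362 + 1133.3862 + 724.649 - 278.173
= 1668.22 kcal/day

1668.22 kcal/day


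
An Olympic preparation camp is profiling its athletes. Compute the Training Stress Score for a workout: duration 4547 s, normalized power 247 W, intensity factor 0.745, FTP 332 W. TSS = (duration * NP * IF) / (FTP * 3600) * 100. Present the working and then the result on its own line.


Product = 4547 * 247 * 0.745 = 836716.205
Base = 332 * 3600 = 1195200
TSS = 836716.205 / 1195200 * 100 = 70.01

70.01 TSS


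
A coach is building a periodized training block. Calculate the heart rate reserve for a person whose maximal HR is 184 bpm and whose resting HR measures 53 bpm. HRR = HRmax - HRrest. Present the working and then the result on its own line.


HRmax = 184 bpm
HRrest = 53 bpm
HRR = 184 - 53 = 131 bpm

131 bpm


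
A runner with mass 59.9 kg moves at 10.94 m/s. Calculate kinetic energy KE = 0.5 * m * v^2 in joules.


v^2 = 10.94^2 = 119.6836
KE = 0.5 * 59.9 * 119.6836
= 3584.52 J

3584.52 J


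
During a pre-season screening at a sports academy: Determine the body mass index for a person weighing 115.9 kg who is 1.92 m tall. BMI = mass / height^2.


BMI = mass / height^2
= 115.9 / 1.92^2
= 115.9 / 3.6864
= 31.44 kg/m^2

31.44 kg/m^2


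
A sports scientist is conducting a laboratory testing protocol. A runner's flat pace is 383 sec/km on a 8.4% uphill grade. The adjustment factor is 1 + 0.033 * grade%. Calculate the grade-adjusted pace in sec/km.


Factor = 1 + 0.033 * 8.4 = 1.2772
Adjusted pace = 383 * 1.2772
= 489.17 sec/km

489.17 s/km


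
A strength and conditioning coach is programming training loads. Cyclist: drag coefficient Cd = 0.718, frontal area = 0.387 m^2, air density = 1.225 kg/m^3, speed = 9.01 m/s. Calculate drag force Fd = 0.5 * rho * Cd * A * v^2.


v^2 = 9.01^2 = 81.1801
Fd = 0.5 * 1.225 * 0.718 * 0.387 * 81.1801
= 13.816 N

13.816 N


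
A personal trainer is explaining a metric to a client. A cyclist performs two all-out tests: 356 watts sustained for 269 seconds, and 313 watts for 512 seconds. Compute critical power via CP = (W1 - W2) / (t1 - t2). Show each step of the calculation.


W1 = P1 * t1 = 356 * 269 = 95764 J
W2 = P2 * t2 = 313 * 512 = 160256 J
CP = (95764 - 160256) / (269 - 512)
= 265.4 W

265.4 W


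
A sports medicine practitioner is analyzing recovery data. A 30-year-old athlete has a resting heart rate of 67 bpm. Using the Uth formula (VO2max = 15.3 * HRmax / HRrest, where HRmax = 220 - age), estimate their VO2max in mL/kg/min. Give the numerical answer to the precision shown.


HRmax = 220 - 30 = 190 bpm
Ratio = HRmax / HRrest = 190 / 67 = 2.8358
VO2max = 15.3 * 2.8358 = 43.39 mL/kg/min

43.39 mL/kg/min


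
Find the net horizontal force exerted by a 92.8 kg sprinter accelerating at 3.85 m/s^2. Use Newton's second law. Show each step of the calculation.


Newton's second law: F = m * a
F = 92.8 * 3.85 = 357.28 N

357.28 N


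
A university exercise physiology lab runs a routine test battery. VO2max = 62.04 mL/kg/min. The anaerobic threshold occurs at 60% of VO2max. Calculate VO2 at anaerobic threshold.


AT fraction = 60 / 100 = 0.6
AT VO2 = 62.04 * 0.6
= 37.22 mL/kg/min

37.22 mL/kg/min


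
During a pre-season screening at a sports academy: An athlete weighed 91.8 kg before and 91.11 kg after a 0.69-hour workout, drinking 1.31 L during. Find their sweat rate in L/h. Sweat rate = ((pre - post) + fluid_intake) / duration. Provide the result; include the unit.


Body mass change = 0.69 kg
Total sweat loss = 0.69 + 1.31 = 2.0 L
Rate = 2.0 / 0.69 = 2.899 L/h

2.899 L/h


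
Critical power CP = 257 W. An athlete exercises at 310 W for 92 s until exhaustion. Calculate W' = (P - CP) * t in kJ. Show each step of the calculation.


P - CP = 310 - 257 = 53 W
W' = 53 * 92 = 4876 J
= 4876 / 1000 = 4.876 kJ

4.876 kJ


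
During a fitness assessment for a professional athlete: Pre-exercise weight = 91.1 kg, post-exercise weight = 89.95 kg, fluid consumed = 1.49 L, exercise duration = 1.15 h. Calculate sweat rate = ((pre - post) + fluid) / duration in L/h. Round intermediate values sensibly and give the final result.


Weight loss = 91.1 - 89.95 = 1.15 kg (approx L)
Total sweat = 1.15 + 1.49 = 2.64 L
Sweat rate = 2.64 / 1.15 = 2.296 L/h

2.296 L/h


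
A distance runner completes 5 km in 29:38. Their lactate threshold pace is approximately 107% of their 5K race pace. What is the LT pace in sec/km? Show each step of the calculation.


Convert to seconds: 29 min 38 s = 1778 s
Pace per km = 1778 / 5 = 355.6 s/km
LT pace = 355.6 * 1.07 = 380.49 s/km

380.49 s/km


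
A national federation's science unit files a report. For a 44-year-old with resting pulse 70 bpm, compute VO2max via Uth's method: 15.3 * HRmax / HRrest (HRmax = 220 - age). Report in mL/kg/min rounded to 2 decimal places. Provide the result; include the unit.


Step 1: HRmax = 220 - 44 = 176 bpm
Step 2: Ratio = 176 / 70 = 2.5143
Step 3: VO2max = 15.3 * 2.5143 = 38.47 mL/kg/min

38.47 mL/kg/min


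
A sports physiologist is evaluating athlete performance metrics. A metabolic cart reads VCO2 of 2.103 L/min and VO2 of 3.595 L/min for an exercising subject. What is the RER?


RER = VCO2 / VO2 = 2.103 / 3.595 = 0.585

0.585


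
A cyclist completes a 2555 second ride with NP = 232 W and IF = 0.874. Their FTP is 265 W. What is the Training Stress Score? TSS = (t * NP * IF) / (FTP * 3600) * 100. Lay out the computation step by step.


t * NP * IF = 2555 * 232 * 0.874 = 518072.24
FTP * 3600 = 954000
TSS = (518072.24 / 954000) * 100 = 54.31

54.31 TSS


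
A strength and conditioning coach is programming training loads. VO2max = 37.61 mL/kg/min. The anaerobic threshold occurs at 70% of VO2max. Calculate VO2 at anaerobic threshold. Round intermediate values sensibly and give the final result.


AT fraction = 70 / 100 = 0.7
AT VO2 = 37.61 * 0.7
= 26.33 mL/kg/min

26.33 mL/kg/min


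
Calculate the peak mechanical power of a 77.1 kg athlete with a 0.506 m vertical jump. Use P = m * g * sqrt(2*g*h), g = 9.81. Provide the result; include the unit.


First, sqrt(2gh) = sqrt(2 * 9.81 * 0.506)
= sqrt(9.92772) = 3.150828 m/s
Power = 77.1 * 9.81 * 3.150828 = 2383.13 W

2383.13 W


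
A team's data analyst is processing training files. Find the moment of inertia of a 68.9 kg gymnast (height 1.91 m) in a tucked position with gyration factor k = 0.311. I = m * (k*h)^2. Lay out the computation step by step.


Radius of gyration = 0.311 * 1.91 = 0.59401 m
I = 68.9 * 0.59401^2
= 68.9 * 0.352848
= 24.311 kg*m^2

24.311 kg*m^2


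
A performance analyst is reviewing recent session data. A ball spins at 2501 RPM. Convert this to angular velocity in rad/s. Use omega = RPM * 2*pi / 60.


omega = 2501 * 2 * pi / 60
= 2501 * 6.28318531 / 60
= 15714.246 / 60
= 261.904 rad/s

261.904 rad/s


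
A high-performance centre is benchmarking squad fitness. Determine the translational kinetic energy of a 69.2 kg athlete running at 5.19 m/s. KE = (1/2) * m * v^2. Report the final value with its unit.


KE = 0.5 * m * v^2
= 0.5 * 69.2 * 5.19^2
= 0.5 * 69.2 * 26.9361
= 931.99 J

931.99 J


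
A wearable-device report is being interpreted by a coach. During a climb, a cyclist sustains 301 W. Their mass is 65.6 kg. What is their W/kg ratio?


Power-to-weight = 301 W / 65.6 kg
= 4.588 W/kg

4.588 W/kg


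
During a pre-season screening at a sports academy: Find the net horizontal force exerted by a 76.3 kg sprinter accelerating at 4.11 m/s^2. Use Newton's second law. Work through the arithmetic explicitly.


Newton's second law: F = m * a
F = 76.3 * 4.11 = 313.59 N

313.59 N


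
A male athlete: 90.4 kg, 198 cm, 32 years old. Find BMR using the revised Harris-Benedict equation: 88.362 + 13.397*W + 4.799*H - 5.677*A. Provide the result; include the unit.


Intercept = 88.362
Weight contribution = 13.397 * 90.4 = 1211.0888
Height contribution = 4.799 * 198 = 950.202
Age contribution = 5.677 * 32 = 181.664
BMR = 88.362 + 1211.0888 + 950.202 - 181.664
= 2067.99 kcal/day

2067.99 kcal/day


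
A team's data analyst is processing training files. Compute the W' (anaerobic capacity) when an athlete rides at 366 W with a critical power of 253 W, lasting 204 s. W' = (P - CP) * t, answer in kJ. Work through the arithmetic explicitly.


Above-CP power = 113 W
Duration = 204 s
W' = 113 * 204 = 23052 J
Convert: 23052 / 1000 = 23.052 kJ

23.052 kJ


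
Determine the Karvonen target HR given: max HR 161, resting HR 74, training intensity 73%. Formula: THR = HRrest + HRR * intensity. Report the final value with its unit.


HRR = HRmax - HRrest = 161 - 74 = 87
THR = 74 + 87 * 0.73
= 137.51 bpm

137.51 bpm


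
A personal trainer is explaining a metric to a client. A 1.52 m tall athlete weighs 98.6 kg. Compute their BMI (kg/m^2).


height^2 = 2.3104 m^2
BMI = 98.6 / 2.3104 = 42.68 kg/m^2

42.68 kg/m^2


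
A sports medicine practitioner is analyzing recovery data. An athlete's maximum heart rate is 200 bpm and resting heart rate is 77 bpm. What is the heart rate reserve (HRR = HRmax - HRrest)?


HRR = HRmax - HRrest
= 200 - 77
= 123 bpm

123 bpm


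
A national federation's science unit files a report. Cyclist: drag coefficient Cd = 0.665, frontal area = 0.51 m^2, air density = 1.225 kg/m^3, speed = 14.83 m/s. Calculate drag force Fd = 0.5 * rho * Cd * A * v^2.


v^2 = 14.83^2 = 219.9289
Fd = 0.5 * 1.225 * 0.665 * 0.51 * 219.9289
= 45.686 N

45.686 N


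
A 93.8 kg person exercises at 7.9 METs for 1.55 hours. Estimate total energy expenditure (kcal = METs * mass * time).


Energy = METs * mass(kg) * time(h)
= 7.9 * 93.8 * 1.55
= 1148.58 kcal

1148.58 kcal


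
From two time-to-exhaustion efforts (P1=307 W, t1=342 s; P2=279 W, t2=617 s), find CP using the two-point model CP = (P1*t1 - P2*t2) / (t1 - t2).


Work in trial 1 = 104994 J
Work in trial 2 = 172143 J
Delta work = -67149 J
Delta time = -275 s
CP = -67149 / -275 = 244.18 W

244.18 W


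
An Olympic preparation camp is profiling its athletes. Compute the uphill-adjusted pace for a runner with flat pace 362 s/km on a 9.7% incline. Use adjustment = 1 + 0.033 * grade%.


Adjustment factor = 1 + 0.033 * 9.7 = 1.3201
Grade-adjusted pace = 362 * 1.3201 = 477.88 s/km

477.88 s/km


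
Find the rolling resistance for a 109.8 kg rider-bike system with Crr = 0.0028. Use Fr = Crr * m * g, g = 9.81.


m * g = 109.8 * 9.81 = 1077.138 N
Fr = 0.0028 * 1077.138 = 3.016 N

3.016 N


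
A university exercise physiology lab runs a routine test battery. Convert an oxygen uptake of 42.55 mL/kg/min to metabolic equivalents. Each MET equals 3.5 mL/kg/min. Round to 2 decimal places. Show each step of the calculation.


One MET = 3.5 mL/kg/min
Number of METs = 42.55 / 3.5
= 12.16 METs

12.16 METs


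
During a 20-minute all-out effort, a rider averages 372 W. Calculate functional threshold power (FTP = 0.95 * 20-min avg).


FTP = 0.95 * 372
= 353.4 W

353.4 W


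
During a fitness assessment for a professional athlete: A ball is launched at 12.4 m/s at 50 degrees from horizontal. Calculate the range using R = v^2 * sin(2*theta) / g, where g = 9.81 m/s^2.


sin(2 * 50) = sin(100) = 0.984808
v^2 = 12.4^2 = 153.76
R = 153.76 * 0.984808 / 9.81
= 15.436 m

15.436 m


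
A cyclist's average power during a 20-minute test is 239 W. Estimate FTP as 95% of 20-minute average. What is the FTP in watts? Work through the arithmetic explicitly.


FTP = 20-min power * 0.95
= 239 * 0.95
= 227.05 W

227.05 W


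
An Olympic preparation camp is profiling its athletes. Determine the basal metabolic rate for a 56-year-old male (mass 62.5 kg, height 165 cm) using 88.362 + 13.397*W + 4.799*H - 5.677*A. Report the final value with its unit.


BMR = 88.362 + 13.397*62.5 + 4.799*165 - 5.677*56
= 1399.6 kcal/day

1399.6 kcal/day


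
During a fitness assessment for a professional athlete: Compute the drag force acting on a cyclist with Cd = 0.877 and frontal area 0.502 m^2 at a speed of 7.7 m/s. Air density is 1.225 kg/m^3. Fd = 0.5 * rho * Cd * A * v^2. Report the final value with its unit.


Step 1: v^2 = 59.29
Step 2: Fd = 0.5 * 1.225 * 0.877 * 0.502 * 59.29
= 15.988 N

15.988 N
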